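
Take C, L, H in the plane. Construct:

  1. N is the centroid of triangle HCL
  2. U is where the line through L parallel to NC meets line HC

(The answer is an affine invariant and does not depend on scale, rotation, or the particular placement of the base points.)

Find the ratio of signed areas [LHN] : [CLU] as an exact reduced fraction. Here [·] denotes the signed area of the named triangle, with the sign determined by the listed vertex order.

Set C = (0, 0), L = (1, 0), H = (0, 1); any affine frame gives the same invariant.
1. N is the centroid of triangle HCL ⇒ N = (1/3, 1/3)
2. U is where the line through L parallel to NC meets line HC ⇒ U = (0, -1)
2·[LHN] = 1/3, 2·[CLU] = -1
[LHN]:[CLU] = 1/3:-1 = -1/3

[LHN]:[CLU] = -1/3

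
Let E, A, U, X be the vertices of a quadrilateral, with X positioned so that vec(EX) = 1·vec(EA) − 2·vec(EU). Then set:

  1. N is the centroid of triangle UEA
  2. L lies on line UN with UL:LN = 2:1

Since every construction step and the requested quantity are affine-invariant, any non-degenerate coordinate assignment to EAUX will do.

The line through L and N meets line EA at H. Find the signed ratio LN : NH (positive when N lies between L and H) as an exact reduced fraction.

Work in coordinates with E = (0, 0), A = (1, 0), U = (0, 1), X = (1, -2).
1. N is the centroid of triangle UEA ⇒ N = (1/3, 1/3)
2. L lies on line UN with UL:LN = 2:1 ⇒ L = (2/9, 5/9)
line LN meets EA at H = (1/2, 0)
N = L + t·(H−L) with t = 2/5, so LN:NH = 2/5:3/5

LN:NH = 2/3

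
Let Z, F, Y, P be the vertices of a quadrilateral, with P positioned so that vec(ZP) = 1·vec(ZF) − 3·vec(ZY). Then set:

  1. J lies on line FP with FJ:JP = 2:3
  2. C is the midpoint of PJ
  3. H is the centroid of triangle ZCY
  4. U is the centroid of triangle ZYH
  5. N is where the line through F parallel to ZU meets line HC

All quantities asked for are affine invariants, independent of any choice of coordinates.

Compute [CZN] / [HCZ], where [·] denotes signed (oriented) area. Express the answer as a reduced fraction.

Choose coordinates Z = (0, 0), F = (1, 0), Y = (0, 1), P = (1, -3).
1. J lies on line FP with FJ:JP = 2:3 ⇒ J = (1, -6/5)
2. C is the midpoint of PJ ⇒ C = (1, -21/10)
3. H is the centroid of triangle ZCY ⇒ H = (1/3, -11/30)
4. U is the centroid of triangle ZYH ⇒ U = (1/9, 19/90)
5. N is where the line through F parallel to ZU meets line HC ⇒ N = (8/15, -133/150)
2·[CZN] = -7/30, 2·[HCZ] = -1/3
[CZN]:[HCZ] = -7/30:-1/3 = 7/10

[CZN]:[HCZ] = 7/10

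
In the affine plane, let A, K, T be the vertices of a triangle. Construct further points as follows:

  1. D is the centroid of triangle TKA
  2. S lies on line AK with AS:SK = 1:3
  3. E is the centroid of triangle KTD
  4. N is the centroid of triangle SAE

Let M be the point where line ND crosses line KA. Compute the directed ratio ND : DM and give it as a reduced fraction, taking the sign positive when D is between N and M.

Choose coordinates A = (0, 0), K = (1, 0), T = (0, 1).
1. D is the centroid of triangle TKA ⇒ D = (1/3, 1/3)
2. S lies on line AK with AS:SK = 1:3 ⇒ S = (1/4, 0)
3. E is the centroid of triangle KTD ⇒ E = (4/9, 4/9)
4. N is the centroid of triangle SAE ⇒ N = (25/108, 4/27)
line ND meets KA at M = (3/20, 0)
D = N + t·(M−N) with t = -5/4, so ND:DM = -5/4:9/4

ND:DM = -5/9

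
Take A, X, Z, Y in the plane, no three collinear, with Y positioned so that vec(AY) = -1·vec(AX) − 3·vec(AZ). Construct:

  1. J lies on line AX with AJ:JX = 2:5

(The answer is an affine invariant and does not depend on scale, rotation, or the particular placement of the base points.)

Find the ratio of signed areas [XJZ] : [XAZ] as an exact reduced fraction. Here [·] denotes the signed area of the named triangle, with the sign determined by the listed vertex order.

[XJZ]:[XAZ] = 5/7

Work in coordinates with A = (0, 0), X = (1, 0), Z = (0, 1), Y = (-1, -3).
1. J lies on line AX with AJ:JX = 2:5 ⇒ J = (2/7, 0)
2·[XJZ] = -5/7, 2·[XAZ] = -1
[XJZ]:[XAZ] = -5/7:-1 = 5/7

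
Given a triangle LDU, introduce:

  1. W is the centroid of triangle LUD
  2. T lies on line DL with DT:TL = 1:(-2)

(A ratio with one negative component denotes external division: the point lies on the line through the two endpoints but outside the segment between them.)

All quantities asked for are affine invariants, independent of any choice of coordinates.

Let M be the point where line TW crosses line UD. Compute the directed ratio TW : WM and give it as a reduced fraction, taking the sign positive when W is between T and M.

Work in coordinates with L = (0, 0), D = (1, 0), U = (0, 1).
1. W is the centroid of triangle LUD ⇒ W = (1/3, 1/3)
2. T lies on line DL with DT:TL = 1:(-2) ⇒ T = (2, 0)
line TW meets UD at M = (3/4, 1/4)
W = T + t·(M−T) with t = 4/3, so TW:WM = 4/3:-1/3

TW:WM = -4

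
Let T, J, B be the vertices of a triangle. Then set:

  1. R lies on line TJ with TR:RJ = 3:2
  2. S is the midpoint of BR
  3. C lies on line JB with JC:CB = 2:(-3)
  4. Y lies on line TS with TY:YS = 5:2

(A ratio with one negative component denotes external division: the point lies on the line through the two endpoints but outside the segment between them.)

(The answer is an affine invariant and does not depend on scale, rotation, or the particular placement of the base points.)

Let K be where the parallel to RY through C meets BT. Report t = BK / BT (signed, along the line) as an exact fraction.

Set T = (0, 0), J = (1, 0), B = (0, 1); any affine frame gives the same invariant.
1. R lies on line TJ with TR:RJ = 3:2 ⇒ R = (3/5, 0)
2. S is the midpoint of BR ⇒ S = (3/10, 1/2)
3. C lies on line JB with JC:CB = 2:(-3) ⇒ C = (3, -2)
4. Y lies on line TS with TY:YS = 5:2 ⇒ Y = (3/14, 5/14)
through C parallel to RY: direction (-27/70, 5/14); meets BT at K = (0, 7/9)
K = B + t·(T−B) with t = 2/9

t = 2/9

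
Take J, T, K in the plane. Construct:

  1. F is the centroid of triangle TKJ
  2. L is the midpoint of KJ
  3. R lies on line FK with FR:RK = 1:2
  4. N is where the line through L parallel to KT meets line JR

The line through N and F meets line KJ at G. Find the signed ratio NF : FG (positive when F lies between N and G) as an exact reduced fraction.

NF:FG = -4/7

Choose coordinates J = (0, 0), T = (1, 0), K = (0, 1).
1. F is the centroid of triangle TKJ ⇒ F = (1/3, 1/3)
2. L is the midpoint of KJ ⇒ L = (0, 1/2)
3. R lies on line FK with FR:RK = 1:2 ⇒ R = (2/9, 5/9)
4. N is where the line through L parallel to KT meets line JR ⇒ N = (1/7, 5/14)
line NF meets KJ at G = (0, 3/8)
F = N + t·(G−N) with t = -4/3, so NF:FG = -4/3:7/3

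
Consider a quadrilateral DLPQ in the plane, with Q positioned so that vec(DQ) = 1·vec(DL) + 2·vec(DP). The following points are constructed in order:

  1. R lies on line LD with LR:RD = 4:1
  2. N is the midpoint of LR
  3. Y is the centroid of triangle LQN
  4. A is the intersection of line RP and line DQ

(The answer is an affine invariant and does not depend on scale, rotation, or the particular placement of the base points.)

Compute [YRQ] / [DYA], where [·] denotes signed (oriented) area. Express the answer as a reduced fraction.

[YRQ]:[DYA] = -21/4

Choose coordinates D = (0, 0), L = (1, 0), P = (0, 1), Q = (1, 2).
1. R lies on line LD with LR:RD = 4:1 ⇒ R = (1/5, 0)
2. N is the midpoint of LR ⇒ N = (3/5, 0)
3. Y is the centroid of triangle LQN ⇒ Y = (13/15, 2/3)
4. A is the intersection of line RP and line DQ ⇒ A = (1/7, 2/7)
2·[YRQ] = -4/5, 2·[DYA] = 16/105
[YRQ]:[DYA] = -4/5:16/105 = -21/4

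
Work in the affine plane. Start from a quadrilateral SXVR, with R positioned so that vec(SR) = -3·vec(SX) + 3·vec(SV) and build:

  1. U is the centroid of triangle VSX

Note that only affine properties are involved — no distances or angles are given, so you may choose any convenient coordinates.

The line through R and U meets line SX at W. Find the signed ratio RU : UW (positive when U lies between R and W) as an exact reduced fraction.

RU:UW = 8

Set S = (0, 0), X = (1, 0), V = (0, 1), R = (-3, 3); any affine frame gives the same invariant.
1. U is the centroid of triangle VSX ⇒ U = (1/3, 1/3)
line RU meets SX at W = (3/4, 0)
U = R + t·(W−R) with t = 8/9, so RU:UW = 8/9:1/9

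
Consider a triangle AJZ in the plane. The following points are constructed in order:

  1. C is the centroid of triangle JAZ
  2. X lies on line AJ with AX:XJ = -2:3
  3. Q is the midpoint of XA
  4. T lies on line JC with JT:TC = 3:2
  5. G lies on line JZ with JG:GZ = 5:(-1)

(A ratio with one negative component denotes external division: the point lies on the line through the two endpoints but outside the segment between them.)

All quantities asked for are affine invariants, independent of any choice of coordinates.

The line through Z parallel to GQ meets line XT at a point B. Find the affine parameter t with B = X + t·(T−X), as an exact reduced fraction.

t = 35/62

Choose coordinates A = (0, 0), J = (1, 0), Z = (0, 1).
1. C is the centroid of triangle JAZ ⇒ C = (1/3, 1/3)
2. X lies on line AJ with AX:XJ = -2:3 ⇒ X = (-2, 0)
3. Q is the midpoint of XA ⇒ Q = (-1, 0)
4. T lies on line JC with JT:TC = 3:2 ⇒ T = (3/5, 1/5)
5. G lies on line JZ with JG:GZ = 5:(-1) ⇒ G = (-1/4, 5/4)
through Z parallel to GQ: direction (-3/4, -5/4); meets XT at B = (-33/62, 7/62)
B = X + t·(T−X) with t = 35/62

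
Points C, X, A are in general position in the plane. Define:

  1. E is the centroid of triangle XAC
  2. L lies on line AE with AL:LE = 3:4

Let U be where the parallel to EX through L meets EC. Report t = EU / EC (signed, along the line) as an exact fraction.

Choose coordinates C = (0, 0), X = (1, 0), A = (0, 1).
1. E is the centroid of triangle XAC ⇒ E = (1/3, 1/3)
2. L lies on line AE with AL:LE = 3:4 ⇒ L = (1/7, 5/7)
through L parallel to EX: direction (2/3, -1/3); meets EC at U = (11/21, 11/21)
U = E + t·(C−E) with t = -4/7

t = -4/7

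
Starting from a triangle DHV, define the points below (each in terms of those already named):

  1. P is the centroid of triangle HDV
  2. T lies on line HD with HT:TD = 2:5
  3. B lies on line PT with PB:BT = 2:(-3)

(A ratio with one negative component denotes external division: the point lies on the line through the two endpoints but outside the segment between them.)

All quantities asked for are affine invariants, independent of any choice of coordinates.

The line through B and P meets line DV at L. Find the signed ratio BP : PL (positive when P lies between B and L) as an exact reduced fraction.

BP:PL = -16/7

Choose coordinates D = (0, 0), H = (1, 0), V = (0, 1).
1. P is the centroid of triangle HDV ⇒ P = (1/3, 1/3)
2. T lies on line HD with HT:TD = 2:5 ⇒ T = (5/7, 0)
3. B lies on line PT with PB:BT = 2:(-3) ⇒ B = (-3/7, 1)
line BP meets DV at L = (0, 5/8)
P = B + t·(L−B) with t = 16/9, so BP:PL = 16/9:-7/9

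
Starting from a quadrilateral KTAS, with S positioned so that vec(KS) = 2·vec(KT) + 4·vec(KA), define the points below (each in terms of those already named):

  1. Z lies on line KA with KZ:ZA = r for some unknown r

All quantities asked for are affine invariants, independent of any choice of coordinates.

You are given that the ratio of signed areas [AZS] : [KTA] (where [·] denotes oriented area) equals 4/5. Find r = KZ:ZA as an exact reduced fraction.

r = 3/2

Assign K = (0, 0), T = (1, 0), A = (0, 1), S = (2, 4) — the answer is frame-independent, so this choice is without loss of generality.
1. With KZ:ZA = r, write λ = r/(r+1) so Z = K + λ·(A−K); Z is affine-linear in λ
Every point depending on Z is an affine combination of Z and λ-independent points, so each such coordinate is linear in λ; the λ² term in each signed area is a multiple of (A−K)×(A−K) = 0, so 2·[AZS] and 2·[KTA] are each linear in λ. Evaluating at λ=0 and λ=1:
  2·[AZS] = -2·λ + 2,   2·[KTA] = 1
So [AZS]:[KTA] = (-2·λ + 2) / (1). Setting this equal to 4/5:
  -2·λ + 2 = 4/5·(1)  ⇒  λ = 3/5
Then r = λ/(1−λ) = (3/5)/(2/5) = 3/2. Check: with r = 3/2, Z = (0, 3/5) and [AZS]:[KTA] = 4/5 as required.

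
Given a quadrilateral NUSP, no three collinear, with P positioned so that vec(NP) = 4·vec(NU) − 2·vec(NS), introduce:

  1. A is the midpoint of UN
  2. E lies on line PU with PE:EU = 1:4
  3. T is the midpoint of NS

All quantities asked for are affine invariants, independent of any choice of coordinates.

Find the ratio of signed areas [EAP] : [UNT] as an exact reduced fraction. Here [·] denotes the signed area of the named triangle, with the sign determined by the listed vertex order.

[EAP]:[UNT] = -2/5

Work in coordinates with N = (0, 0), U = (1, 0), S = (0, 1), P = (4, -2).
1. A is the midpoint of UN ⇒ A = (1/2, 0)
2. E lies on line PU with PE:EU = 1:4 ⇒ E = (17/5, -8/5)
3. T is the midpoint of NS ⇒ T = (0, 1/2)
2·[EAP] = 1/5, 2·[UNT] = -1/2
[EAP]:[UNT] = 1/5:-1/2 = -2/5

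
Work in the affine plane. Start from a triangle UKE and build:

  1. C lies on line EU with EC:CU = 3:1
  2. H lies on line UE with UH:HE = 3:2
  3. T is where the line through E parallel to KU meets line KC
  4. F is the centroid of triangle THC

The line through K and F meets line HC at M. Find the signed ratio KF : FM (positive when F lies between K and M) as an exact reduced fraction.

KF:FM = -2

Assign U = (0, 0), K = (1, 0), E = (0, 1) — the answer is frame-independent, so this choice is without loss of generality.
1. C lies on line EU with EC:CU = 3:1 ⇒ C = (0, 1/4)
2. H lies on line UE with UH:HE = 3:2 ⇒ H = (0, 3/5)
3. T is where the line through E parallel to KU meets line KC ⇒ T = (-3, 1)
4. F is the centroid of triangle THC ⇒ F = (-1, 37/60)
line KF meets HC at M = (0, 37/120)
F = K + t·(M−K) with t = 2, so KF:FM = 2:-1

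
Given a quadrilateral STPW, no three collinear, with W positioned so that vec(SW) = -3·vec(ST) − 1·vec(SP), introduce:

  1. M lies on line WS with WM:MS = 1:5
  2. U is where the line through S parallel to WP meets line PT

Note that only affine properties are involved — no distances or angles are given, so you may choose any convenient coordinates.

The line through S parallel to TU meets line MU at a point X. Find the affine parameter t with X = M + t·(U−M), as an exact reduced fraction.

t = 10/13

Assign S = (0, 0), T = (1, 0), P = (0, 1), W = (-3, -1) — the answer is frame-independent, so this choice is without loss of generality.
1. M lies on line WS with WM:MS = 1:5 ⇒ M = (-5/2, -5/6)
2. U is where the line through S parallel to WP meets line PT ⇒ U = (3/5, 2/5)
through S parallel to TU: direction (-2/5, 2/5); meets MU at X = (-3/26, 3/26)
X = M + t·(U−M) with t = 10/13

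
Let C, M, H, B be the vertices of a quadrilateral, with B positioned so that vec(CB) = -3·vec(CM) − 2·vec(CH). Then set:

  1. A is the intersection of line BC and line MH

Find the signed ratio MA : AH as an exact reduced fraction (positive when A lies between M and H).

Set C = (0, 0), M = (1, 0), H = (0, 1), B = (-3, -2); any affine frame gives the same invariant.
1. A is the intersection of line BC and line MH ⇒ A = (3/5, 2/5)
A = M + t·(H−M) with t = 2/5, so MA:AH = t:(1−t) = 2/5:3/5

MA:AH = 2/3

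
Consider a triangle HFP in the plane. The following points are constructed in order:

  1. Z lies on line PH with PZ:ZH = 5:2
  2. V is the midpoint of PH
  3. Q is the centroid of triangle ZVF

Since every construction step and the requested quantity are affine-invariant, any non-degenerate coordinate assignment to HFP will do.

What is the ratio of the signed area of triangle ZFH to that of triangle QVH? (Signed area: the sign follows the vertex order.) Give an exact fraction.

Assign H = (0, 0), F = (1, 0), P = (0, 1) — the answer is frame-independent, so this choice is without loss of generality.
1. Z lies on line PH with PZ:ZH = 5:2 ⇒ Z = (0, 2/7)
2. V is the midpoint of PH ⇒ V = (0, 1/2)
3. Q is the centroid of triangle ZVF ⇒ Q = (1/3, 11/42)
2·[ZFH] = -2/7, 2·[QVH] = 1/6
[ZFH]:[QVH] = -2/7:1/6 = -12/7

[ZFH]:[QVH] = -12/7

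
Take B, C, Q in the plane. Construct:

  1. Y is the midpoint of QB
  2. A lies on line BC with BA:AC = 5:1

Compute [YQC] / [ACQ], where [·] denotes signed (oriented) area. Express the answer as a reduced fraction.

Work in coordinates with B = (0, 0), C = (1, 0), Q = (0, 1).
1. Y is the midpoint of QB ⇒ Y = (0, 1/2)
2. A lies on line BC with BA:AC = 5:1 ⇒ A = (5/6, 0)
2·[YQC] = -1/2, 2·[ACQ] = 1/6
[YQC]:[ACQ] = -1/2:1/6 = -3

[YQC]:[ACQ] = -3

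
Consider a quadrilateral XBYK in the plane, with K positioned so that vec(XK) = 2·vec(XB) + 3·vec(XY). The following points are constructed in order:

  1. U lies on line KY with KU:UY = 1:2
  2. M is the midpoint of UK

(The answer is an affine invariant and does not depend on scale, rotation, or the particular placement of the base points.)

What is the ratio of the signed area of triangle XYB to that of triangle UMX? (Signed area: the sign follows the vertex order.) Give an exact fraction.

[XYB]:[UMX] = 3

Assign X = (0, 0), B = (1, 0), Y = (0, 1), K = (2, 3) — the answer is frame-independent, so this choice is without loss of generality.
1. U lies on line KY with KU:UY = 1:2 ⇒ U = (4/3, 7/3)
2. M is the midpoint of UK ⇒ M = (5/3, 8/3)
2·[XYB] = -1, 2·[UMX] = -1/3
[XYB]:[UMX] = -1:-1/3 = 3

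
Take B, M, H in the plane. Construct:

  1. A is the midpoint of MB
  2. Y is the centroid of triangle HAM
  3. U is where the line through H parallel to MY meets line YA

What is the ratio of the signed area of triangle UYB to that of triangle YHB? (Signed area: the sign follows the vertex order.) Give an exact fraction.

[UYB]:[YHB] = -1/3

Assign B = (0, 0), M = (1, 0), H = (0, 1) — the answer is frame-independent, so this choice is without loss of generality.
1. A is the midpoint of MB ⇒ A = (1/2, 0)
2. Y is the centroid of triangle HAM ⇒ Y = (1/2, 1/3)
3. U is where the line through H parallel to MY meets line YA ⇒ U = (1/2, 2/3)
2·[UYB] = -1/6, 2·[YHB] = 1/2
[UYB]:[YHB] = -1/6:1/2 = -1/3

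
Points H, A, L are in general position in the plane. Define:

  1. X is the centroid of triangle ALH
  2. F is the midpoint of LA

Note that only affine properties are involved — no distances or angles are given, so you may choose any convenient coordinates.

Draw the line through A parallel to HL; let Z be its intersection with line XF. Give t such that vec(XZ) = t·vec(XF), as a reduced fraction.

Set H = (0, 0), A = (1, 0), L = (0, 1); any affine frame gives the same invariant.
1. X is the centroid of triangle ALH ⇒ X = (1/3, 1/3)
2. F is the midpoint of LA ⇒ F = (1/2, 1/2)
through A parallel to HL: direction (0, 1); meets XF at Z = (1, 1)
Z = X + t·(F−X) with t = 4

t = 4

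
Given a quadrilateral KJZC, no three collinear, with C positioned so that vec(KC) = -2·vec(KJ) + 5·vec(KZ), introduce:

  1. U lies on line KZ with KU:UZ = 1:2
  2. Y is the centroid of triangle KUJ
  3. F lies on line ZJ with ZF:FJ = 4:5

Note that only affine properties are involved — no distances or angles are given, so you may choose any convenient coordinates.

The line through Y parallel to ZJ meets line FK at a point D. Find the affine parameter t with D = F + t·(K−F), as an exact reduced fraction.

t = 5/9

Work in coordinates with K = (0, 0), J = (1, 0), Z = (0, 1), C = (-2, 5).
1. U lies on line KZ with KU:UZ = 1:2 ⇒ U = (0, 1/3)
2. Y is the centroid of triangle KUJ ⇒ Y = (1/3, 1/9)
3. F lies on line ZJ with ZF:FJ = 4:5 ⇒ F = (4/9, 5/9)
through Y parallel to ZJ: direction (1, -1); meets FK at D = (16/81, 20/81)
D = F + t·(K−F) with t = 5/9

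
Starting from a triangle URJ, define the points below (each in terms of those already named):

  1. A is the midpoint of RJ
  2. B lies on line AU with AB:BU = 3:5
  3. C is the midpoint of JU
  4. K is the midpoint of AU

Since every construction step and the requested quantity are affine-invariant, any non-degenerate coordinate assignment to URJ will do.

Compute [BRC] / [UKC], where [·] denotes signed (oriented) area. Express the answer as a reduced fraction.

[BRC]:[UKC] = 1/4

Choose coordinates U = (0, 0), R = (1, 0), J = (0, 1).
1. A is the midpoint of RJ ⇒ A = (1/2, 1/2)
2. B lies on line AU with AB:BU = 3:5 ⇒ B = (5/16, 5/16)
3. C is the midpoint of JU ⇒ C = (0, 1/2)
4. K is the midpoint of AU ⇒ K = (1/4, 1/4)
2·[BRC] = 1/32, 2·[UKC] = 1/8
[BRC]:[UKC] = 1/32:1/8 = 1/4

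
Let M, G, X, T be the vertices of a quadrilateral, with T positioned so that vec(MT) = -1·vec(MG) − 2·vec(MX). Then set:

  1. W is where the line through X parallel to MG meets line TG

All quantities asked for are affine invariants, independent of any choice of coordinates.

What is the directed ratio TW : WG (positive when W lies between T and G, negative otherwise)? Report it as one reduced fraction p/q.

Assign M = (0, 0), G = (1, 0), X = (0, 1), T = (-1, -2) — the answer is frame-independent, so this choice is without loss of generality.
1. W is where the line through X parallel to MG meets line TG ⇒ W = (2, 1)
W = T + t·(G−T) with t = 3/2, so TW:WG = t:(1−t) = 3/2:-1/2

TW:WG = -3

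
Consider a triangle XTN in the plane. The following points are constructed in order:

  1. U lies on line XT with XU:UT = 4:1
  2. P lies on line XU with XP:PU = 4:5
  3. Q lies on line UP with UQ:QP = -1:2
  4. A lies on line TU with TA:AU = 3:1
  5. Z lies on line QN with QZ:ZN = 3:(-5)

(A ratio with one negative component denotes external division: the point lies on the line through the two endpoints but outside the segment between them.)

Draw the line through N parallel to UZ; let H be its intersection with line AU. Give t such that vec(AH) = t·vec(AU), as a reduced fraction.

t = -373/27

Set X = (0, 0), T = (1, 0), N = (0, 1); any affine frame gives the same invariant.
1. U lies on line XT with XU:UT = 4:1 ⇒ U = (4/5, 0)
2. P lies on line XU with XP:PU = 4:5 ⇒ P = (16/45, 0)
3. Q lies on line UP with UQ:QP = -1:2 ⇒ Q = (56/45, 0)
4. A lies on line TU with TA:AU = 3:1 ⇒ A = (17/20, 0)
5. Z lies on line QN with QZ:ZN = 3:(-5) ⇒ Z = (28/9, -3/2)
through N parallel to UZ: direction (104/45, -3/2); meets AU at H = (208/135, 0)
H = A + t·(U−A) with t = -373/27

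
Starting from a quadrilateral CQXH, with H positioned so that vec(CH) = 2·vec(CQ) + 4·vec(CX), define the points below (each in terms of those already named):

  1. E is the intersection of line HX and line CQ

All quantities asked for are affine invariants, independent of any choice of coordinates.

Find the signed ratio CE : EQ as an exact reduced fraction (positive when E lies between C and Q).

CE:EQ = -2/5

Assign C = (0, 0), Q = (1, 0), X = (0, 1), H = (2, 4) — the answer is frame-independent, so this choice is without loss of generality.
1. E is the intersection of line HX and line CQ ⇒ E = (-2/3, 0)
E = C + t·(Q−C) with t = -2/3, so CE:EQ = t:(1−t) = -2/3:5/3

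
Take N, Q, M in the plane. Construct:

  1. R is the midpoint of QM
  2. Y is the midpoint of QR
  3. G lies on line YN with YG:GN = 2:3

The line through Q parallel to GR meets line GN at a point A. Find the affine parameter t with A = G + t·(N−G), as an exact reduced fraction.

Choose coordinates N = (0, 0), Q = (1, 0), M = (0, 1).
1. R is the midpoint of QM ⇒ R = (1/2, 1/2)
2. Y is the midpoint of QR ⇒ Y = (3/4, 1/4)
3. G lies on line YN with YG:GN = 2:3 ⇒ G = (9/20, 3/20)
through Q parallel to GR: direction (1/20, 7/20); meets GN at A = (21/20, 7/20)
A = G + t·(N−G) with t = -4/3

t = -4/3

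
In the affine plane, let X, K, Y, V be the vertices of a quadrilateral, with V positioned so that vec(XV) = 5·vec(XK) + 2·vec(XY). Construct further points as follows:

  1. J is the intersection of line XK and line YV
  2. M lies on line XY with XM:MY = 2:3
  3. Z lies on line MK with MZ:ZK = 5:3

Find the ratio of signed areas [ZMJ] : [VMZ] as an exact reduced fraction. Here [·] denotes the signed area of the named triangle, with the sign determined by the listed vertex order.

Work in coordinates with X = (0, 0), K = (1, 0), Y = (0, 1), V = (5, 2).
1. J is the intersection of line XK and line YV ⇒ J = (-5, 0)
2. M lies on line XY with XM:MY = 2:3 ⇒ M = (0, 2/5)
3. Z lies on line MK with MZ:ZK = 5:3 ⇒ Z = (5/8, 3/20)
2·[ZMJ] = 3/2, 2·[VMZ] = 9/4
[ZMJ]:[VMZ] = 3/2:9/4 = 2/3

[ZMJ]:[VMZ] = 2/3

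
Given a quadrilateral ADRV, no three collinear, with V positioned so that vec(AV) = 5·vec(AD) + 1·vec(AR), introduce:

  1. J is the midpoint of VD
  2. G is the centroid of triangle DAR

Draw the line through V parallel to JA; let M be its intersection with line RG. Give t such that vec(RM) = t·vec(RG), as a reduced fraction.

Set A = (0, 0), D = (1, 0), R = (0, 1), V = (5, 1); any affine frame gives the same invariant.
1. J is the midpoint of VD ⇒ J = (3, 1/2)
2. G is the centroid of triangle DAR ⇒ G = (1/3, 1/3)
through V parallel to JA: direction (-3, -1/2); meets RG at M = (5/13, 3/13)
M = R + t·(G−R) with t = 15/13

t = 15/13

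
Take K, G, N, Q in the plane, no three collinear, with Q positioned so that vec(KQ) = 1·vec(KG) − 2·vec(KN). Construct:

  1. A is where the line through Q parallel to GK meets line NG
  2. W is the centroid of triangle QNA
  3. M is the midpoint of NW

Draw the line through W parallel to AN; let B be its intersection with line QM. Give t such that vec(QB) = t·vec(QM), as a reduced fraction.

Set K = (0, 0), G = (1, 0), N = (0, 1), Q = (1, -2); any affine frame gives the same invariant.
1. A is where the line through Q parallel to GK meets line NG ⇒ A = (3, -2)
2. W is the centroid of triangle QNA ⇒ W = (4/3, -1)
3. M is the midpoint of NW ⇒ M = (2/3, 0)
through W parallel to AN: direction (-3, 3); meets QM at B = (11/15, -2/5)
B = Q + t·(M−Q) with t = 4/5

t = 4/5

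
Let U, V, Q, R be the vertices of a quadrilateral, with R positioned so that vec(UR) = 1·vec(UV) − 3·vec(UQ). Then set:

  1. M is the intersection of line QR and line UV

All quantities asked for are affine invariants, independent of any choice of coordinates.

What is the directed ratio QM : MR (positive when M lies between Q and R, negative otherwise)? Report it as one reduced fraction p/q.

Work in coordinates with U = (0, 0), V = (1, 0), Q = (0, 1), R = (1, -3).
1. M is the intersection of line QR and line UV ⇒ M = (1/4, 0)
M = Q + t·(R−Q) with t = 1/4, so QM:MR = t:(1−t) = 1/4:3/4

QM:MR = 1/3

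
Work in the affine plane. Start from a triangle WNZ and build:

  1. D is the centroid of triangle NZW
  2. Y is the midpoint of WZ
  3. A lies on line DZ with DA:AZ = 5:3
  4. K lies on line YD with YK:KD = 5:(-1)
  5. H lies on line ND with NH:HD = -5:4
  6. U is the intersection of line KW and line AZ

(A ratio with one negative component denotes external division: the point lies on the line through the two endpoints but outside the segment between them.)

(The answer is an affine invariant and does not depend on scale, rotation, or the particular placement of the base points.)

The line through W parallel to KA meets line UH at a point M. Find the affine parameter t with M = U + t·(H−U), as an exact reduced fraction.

Assign W = (0, 0), N = (1, 0), Z = (0, 1) — the answer is frame-independent, so this choice is without loss of generality.
1. D is the centroid of triangle NZW ⇒ D = (1/3, 1/3)
2. Y is the midpoint of WZ ⇒ Y = (0, 1/2)
3. A lies on line DZ with DA:AZ = 5:3 ⇒ A = (1/8, 3/4)
4. K lies on line YD with YK:KD = 5:(-1) ⇒ K = (5/12, 7/24)
5. H lies on line ND with NH:HD = -5:4 ⇒ H = (-7/3, 5/3)
6. U is the intersection of line KW and line AZ ⇒ U = (10/27, 7/27)
through W parallel to KA: direction (-7/24, 11/24); meets UH at M = (-77/179, 121/179)
M = U + t·(H−U) with t = 53/179

t = 53/179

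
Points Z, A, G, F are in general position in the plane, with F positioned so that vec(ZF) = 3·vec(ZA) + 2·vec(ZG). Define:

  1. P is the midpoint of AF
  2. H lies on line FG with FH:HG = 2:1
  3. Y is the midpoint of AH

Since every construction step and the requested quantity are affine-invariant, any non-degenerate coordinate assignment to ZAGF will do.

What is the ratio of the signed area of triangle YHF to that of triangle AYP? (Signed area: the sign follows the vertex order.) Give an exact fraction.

[YHF]:[AYP] = 2

Assign Z = (0, 0), A = (1, 0), G = (0, 1), F = (3, 2) — the answer is frame-independent, so this choice is without loss of generality.
1. P is the midpoint of AF ⇒ P = (2, 1)
2. H lies on line FG with FH:HG = 2:1 ⇒ H = (1, 4/3)
3. Y is the midpoint of AH ⇒ Y = (1, 2/3)
2·[YHF] = -4/3, 2·[AYP] = -2/3
[YHF]:[AYP] = -4/3:-2/3 = 2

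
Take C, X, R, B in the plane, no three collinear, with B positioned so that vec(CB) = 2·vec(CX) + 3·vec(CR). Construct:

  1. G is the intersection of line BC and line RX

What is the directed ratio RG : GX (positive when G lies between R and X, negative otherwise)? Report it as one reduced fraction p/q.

Assign C = (0, 0), X = (1, 0), R = (0, 1), B = (2, 3) — the answer is frame-independent, so this choice is without loss of generality.
1. G is the intersection of line BC and line RX ⇒ G = (2/5, 3/5)
G = R + t·(X−R) with t = 2/5, so RG:GX = t:(1−t) = 2/5:3/5

RG:GX = 2/3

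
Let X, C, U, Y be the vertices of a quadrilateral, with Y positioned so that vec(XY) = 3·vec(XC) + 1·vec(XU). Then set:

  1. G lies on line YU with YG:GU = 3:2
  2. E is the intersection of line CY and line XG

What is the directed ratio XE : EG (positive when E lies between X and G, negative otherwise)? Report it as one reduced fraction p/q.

XE:EG = -5/9

Choose coordinates X = (0, 0), C = (1, 0), U = (0, 1), Y = (3, 1).
1. G lies on line YU with YG:GU = 3:2 ⇒ G = (6/5, 1)
2. E is the intersection of line CY and line XG ⇒ E = (-3/2, -5/4)
E = X + t·(G−X) with t = -5/4, so XE:EG = t:(1−t) = -5/4:9/4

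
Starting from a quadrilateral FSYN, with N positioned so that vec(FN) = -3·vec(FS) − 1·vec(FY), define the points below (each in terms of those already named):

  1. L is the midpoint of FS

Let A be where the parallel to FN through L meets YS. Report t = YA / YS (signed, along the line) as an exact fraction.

Set F = (0, 0), S = (1, 0), Y = (0, 1), N = (-3, -1); any affine frame gives the same invariant.
1. L is the midpoint of FS ⇒ L = (1/2, 0)
through L parallel to FN: direction (-3, -1); meets YS at A = (7/8, 1/8)
A = Y + t·(S−Y) with t = 7/8

t = 7/8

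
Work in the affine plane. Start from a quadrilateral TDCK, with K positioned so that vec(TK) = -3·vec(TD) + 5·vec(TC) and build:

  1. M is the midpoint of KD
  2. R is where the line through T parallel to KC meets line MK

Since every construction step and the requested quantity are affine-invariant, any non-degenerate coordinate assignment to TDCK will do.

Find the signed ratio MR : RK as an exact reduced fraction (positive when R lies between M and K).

Work in coordinates with T = (0, 0), D = (1, 0), C = (0, 1), K = (-3, 5).
1. M is the midpoint of KD ⇒ M = (-1, 5/2)
2. R is where the line through T parallel to KC meets line MK ⇒ R = (-15, 20)
R = M + t·(K−M) with t = 7, so MR:RK = t:(1−t) = 7:-6

MR:RK = -7/6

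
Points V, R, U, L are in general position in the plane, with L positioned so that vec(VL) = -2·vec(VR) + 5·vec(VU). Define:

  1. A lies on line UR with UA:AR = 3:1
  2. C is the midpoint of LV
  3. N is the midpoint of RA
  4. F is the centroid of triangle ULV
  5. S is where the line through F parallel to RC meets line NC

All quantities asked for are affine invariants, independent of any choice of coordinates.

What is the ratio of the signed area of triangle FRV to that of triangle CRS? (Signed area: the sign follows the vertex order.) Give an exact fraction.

Choose coordinates V = (0, 0), R = (1, 0), U = (0, 1), L = (-2, 5).
1. A lies on line UR with UA:AR = 3:1 ⇒ A = (3/4, 1/4)
2. C is the midpoint of LV ⇒ C = (-1, 5/2)
3. N is the midpoint of RA ⇒ N = (7/8, 1/8)
4. F is the centroid of triangle ULV ⇒ F = (-2/3, 2)
5. S is where the line through F parallel to RC meets line NC ⇒ S = (4, -23/6)
2·[FRV] = -2, 2·[CRS] = -1/6
[FRV]:[CRS] = -2:-1/6 = 12

[FRV]:[CRS] = 12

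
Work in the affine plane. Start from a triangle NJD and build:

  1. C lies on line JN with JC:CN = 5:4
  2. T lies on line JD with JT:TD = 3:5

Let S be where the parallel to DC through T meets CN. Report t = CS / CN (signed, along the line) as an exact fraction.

t = -25/32

Set N = (0, 0), J = (1, 0), D = (0, 1); any affine frame gives the same invariant.
1. C lies on line JN with JC:CN = 5:4 ⇒ C = (4/9, 0)
2. T lies on line JD with JT:TD = 3:5 ⇒ T = (5/8, 3/8)
through T parallel to DC: direction (4/9, -1); meets CN at S = (19/24, 0)
S = C + t·(N−C) with t = -25/32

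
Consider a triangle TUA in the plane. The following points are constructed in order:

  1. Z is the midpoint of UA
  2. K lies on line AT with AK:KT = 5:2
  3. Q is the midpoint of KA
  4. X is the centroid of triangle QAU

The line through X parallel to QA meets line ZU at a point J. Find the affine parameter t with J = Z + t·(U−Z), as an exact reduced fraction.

t = -1/3

Assign T = (0, 0), U = (1, 0), A = (0, 1) — the answer is frame-independent, so this choice is without loss of generality.
1. Z is the midpoint of UA ⇒ Z = (1/2, 1/2)
2. K lies on line AT with AK:KT = 5:2 ⇒ K = (0, 2/7)
3. Q is the midpoint of KA ⇒ Q = (0, 9/14)
4. X is the centroid of triangle QAU ⇒ X = (1/3, 23/42)
through X parallel to QA: direction (0, 5/14); meets ZU at J = (1/3, 2/3)
J = Z + t·(U−Z) with t = -1/3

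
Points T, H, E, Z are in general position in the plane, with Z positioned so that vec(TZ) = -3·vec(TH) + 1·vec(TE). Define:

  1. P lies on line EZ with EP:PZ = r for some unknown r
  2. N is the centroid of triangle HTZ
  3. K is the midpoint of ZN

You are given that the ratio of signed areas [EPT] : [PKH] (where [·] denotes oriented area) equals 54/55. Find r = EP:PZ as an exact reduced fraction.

Set T = (0, 0), H = (1, 0), E = (0, 1), Z = (-3, 1); any affine frame gives the same invariant.
1. With EP:PZ = r, write λ = r/(r+1) so P = E + λ·(Z−E); P is affine-linear in λ
2. N is the centroid of triangle HTZ ⇒ N = (-2/3, 1/3)
3. K is the midpoint of ZN ⇒ K = (-11/6, 2/3)
Every point depending on P is an affine combination of P and λ-independent points, so each such coordinate is linear in λ; the λ² term in each signed area is a multiple of (Z−E)×(Z−E) = 0, so 2·[EPT] and 2·[PKH] are each linear in λ. Evaluating at λ=0 and λ=1:
  2·[EPT] = 3·λ,   2·[PKH] = -2·λ + 13/6
So [EPT]:[PKH] = (3·λ) / (-2·λ + 13/6). Setting this equal to 54/55:
  3·λ = 54/55·(-2·λ + 13/6)  ⇒  λ = 3/7
Then r = λ/(1−λ) = (3/7)/(4/7) = 3/4. Check: with r = 3/4, P = (-9/7, 1) and [EPT]:[PKH] = 54/55 as required.

r = 3/4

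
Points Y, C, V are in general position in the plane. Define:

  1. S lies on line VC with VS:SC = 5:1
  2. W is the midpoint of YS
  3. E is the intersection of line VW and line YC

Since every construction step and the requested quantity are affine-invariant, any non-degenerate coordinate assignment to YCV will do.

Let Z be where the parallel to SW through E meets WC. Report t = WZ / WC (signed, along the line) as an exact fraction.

Set Y = (0, 0), C = (1, 0), V = (0, 1); any affine frame gives the same invariant.
1. S lies on line VC with VS:SC = 5:1 ⇒ S = (5/6, 1/6)
2. W is the midpoint of YS ⇒ W = (5/12, 1/12)
3. E is the intersection of line VW and line YC ⇒ E = (5/11, 0)
through E parallel to SW: direction (-5/12, -1/12); meets WC at Z = (15/22, 1/22)
Z = W + t·(C−W) with t = 5/11

t = 5/11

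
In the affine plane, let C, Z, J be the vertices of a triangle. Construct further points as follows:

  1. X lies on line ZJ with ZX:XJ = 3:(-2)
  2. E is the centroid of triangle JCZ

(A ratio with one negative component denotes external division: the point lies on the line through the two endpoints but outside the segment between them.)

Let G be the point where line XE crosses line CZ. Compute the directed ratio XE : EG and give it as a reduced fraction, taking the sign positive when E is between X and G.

Assign C = (0, 0), Z = (1, 0), J = (0, 1) — the answer is frame-independent, so this choice is without loss of generality.
1. X lies on line ZJ with ZX:XJ = 3:(-2) ⇒ X = (-2, 3)
2. E is the centroid of triangle JCZ ⇒ E = (1/3, 1/3)
line XE meets CZ at G = (5/8, 0)
E = X + t·(G−X) with t = 8/9, so XE:EG = 8/9:1/9

XE:EG = 8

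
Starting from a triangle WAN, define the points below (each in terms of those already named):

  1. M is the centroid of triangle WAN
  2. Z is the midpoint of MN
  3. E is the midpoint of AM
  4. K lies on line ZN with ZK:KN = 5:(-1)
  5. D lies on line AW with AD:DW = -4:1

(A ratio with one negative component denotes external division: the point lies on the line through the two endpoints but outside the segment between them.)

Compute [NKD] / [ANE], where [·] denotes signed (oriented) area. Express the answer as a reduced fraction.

Set W = (0, 0), A = (1, 0), N = (0, 1); any affine frame gives the same invariant.
1. M is the centroid of triangle WAN ⇒ M = (1/3, 1/3)
2. Z is the midpoint of MN ⇒ Z = (1/6, 2/3)
3. E is the midpoint of AM ⇒ E = (2/3, 1/6)
4. K lies on line ZN with ZK:KN = 5:(-1) ⇒ K = (-1/24, 13/12)
5. D lies on line AW with AD:DW = -4:1 ⇒ D = (-1/3, 0)
2·[NKD] = 5/72, 2·[ANE] = 1/6
[NKD]:[ANE] = 5/72:1/6 = 5/12

[NKD]:[ANE] = 5/12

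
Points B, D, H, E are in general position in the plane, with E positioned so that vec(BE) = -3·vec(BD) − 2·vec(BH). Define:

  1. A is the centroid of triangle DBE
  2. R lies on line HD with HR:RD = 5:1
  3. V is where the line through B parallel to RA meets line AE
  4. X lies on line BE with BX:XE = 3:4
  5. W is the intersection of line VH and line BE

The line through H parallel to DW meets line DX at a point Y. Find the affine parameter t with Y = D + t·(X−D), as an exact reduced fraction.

t = 63/34

Choose coordinates B = (0, 0), D = (1, 0), H = (0, 1), E = (-3, -2).
1. A is the centroid of triangle DBE ⇒ A = (-2/3, -2/3)
2. R lies on line HD with HR:RD = 5:1 ⇒ R = (5/6, 1/6)
3. V is where the line through B parallel to RA meets line AE ⇒ V = (18, 10)
4. X lies on line BE with BX:XE = 3:4 ⇒ X = (-9/7, -6/7)
5. W is the intersection of line VH and line BE ⇒ W = (6, 4)
through H parallel to DW: direction (5, 4); meets DX at Y = (-55/17, -27/17)
Y = D + t·(X−D) with t = 63/34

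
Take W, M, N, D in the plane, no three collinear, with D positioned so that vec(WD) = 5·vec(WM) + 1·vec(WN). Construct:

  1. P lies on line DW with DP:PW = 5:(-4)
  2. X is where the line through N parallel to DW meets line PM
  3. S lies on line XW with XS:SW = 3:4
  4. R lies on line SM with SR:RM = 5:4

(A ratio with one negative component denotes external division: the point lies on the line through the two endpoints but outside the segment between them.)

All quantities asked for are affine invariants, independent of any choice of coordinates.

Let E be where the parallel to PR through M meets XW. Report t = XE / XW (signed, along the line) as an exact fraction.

t = 24/35

Choose coordinates W = (0, 0), M = (1, 0), N = (0, 1), D = (5, 1).
1. P lies on line DW with DP:PW = 5:(-4) ⇒ P = (-20, -4)
2. X is where the line through N parallel to DW meets line PM ⇒ X = (-125, -24)
3. S lies on line XW with XS:SW = 3:4 ⇒ S = (-500/7, -96/7)
4. R lies on line SM with SR:RM = 5:4 ⇒ R = (-655/21, -128/21)
through M parallel to PR: direction (-235/21, -44/21); meets XW at E = (-275/7, -264/35)
E = X + t·(W−X) with t = 24/35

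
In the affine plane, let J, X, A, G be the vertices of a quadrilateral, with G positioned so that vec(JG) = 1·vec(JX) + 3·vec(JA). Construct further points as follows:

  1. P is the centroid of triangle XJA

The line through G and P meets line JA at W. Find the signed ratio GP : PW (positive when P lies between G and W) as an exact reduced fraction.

GP:PW = 2

Assign J = (0, 0), X = (1, 0), A = (0, 1), G = (1, 3) — the answer is frame-independent, so this choice is without loss of generality.
1. P is the centroid of triangle XJA ⇒ P = (1/3, 1/3)
line GP meets JA at W = (0, -1)
P = G + t·(W−G) with t = 2/3, so GP:PW = 2/3:1/3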